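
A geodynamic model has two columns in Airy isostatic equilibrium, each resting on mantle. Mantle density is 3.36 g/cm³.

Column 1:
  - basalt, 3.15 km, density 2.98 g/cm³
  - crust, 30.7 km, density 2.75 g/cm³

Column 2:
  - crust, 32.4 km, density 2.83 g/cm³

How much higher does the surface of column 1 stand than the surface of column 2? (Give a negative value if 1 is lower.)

0.819 km

For any compensation level in the mantle, the mantle terms cancel and isostasy reduces to e = (Σt_1 − Σt_2) − (Σ(ρt)_1 − Σ(ρt)_2) / ρ_m.
Σt_1 = 33.85 km; Σt_2 = 32.4 km; Σ(ρt)_1 = 93.812; Σ(ρt)_2 = 91.692 (in km·g/cm³).
e = (33.85 − 32.4) − (93.812 − 91.692) / 3.36 = 0.819 km.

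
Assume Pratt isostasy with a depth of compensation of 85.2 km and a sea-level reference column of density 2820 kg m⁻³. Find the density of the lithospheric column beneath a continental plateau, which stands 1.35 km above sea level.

Pratt balance: ρ_ref D = ρ (D + h).
ρ = ρ_ref D/(D + h) = 2820 × 85.2 km/(85.2 km + 1.35 km) = 2780 kg m⁻³.

2780 kg m⁻³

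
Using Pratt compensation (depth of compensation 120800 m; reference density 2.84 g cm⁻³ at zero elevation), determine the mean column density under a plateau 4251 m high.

Pratt balance: ρ_ref D = ρ (D + h).
ρ = ρ_ref D/(D + h) = 2.84 × 120800 m/(120800 m + 4251 m) = 2.74 g cm⁻³.

2.74 g cm⁻³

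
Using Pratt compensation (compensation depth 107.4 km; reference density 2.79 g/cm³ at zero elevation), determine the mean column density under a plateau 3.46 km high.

Pratt balance: ρ_ref D = ρ (D + h).
ρ = ρ_ref D/(D + h) = 2.79 × 107.4 km/(107.4 km + 3.46 km) = 2.7 g/cm³.

2.7 g/cm³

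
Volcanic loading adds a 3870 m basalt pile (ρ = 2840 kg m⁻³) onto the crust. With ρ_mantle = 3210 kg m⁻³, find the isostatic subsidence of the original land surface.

3420 m

Subaerial loading: s = t ρ_load / ρ_m.
s = 3870 m × 2840/3210 = 3420 m.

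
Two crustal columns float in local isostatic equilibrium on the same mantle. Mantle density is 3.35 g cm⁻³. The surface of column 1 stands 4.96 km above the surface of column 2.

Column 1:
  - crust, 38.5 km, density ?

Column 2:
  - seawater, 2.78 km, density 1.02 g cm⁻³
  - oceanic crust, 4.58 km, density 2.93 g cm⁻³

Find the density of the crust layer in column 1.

Take the compensation level at the base of the deeper column (depth z_c below the surface of column 1) and equate Σ ρ_i t_i down to z_c; mantle fills any gap and the z_c terms cancel.
Column 1: 38.5×ρ + (z_c − 38.5)×3.35
Column 2: 4.96×0 + 2.78×1.02 + 4.58×2.93 + (z_c − 4.96 − 7.36)×3.35
The z_c×3.35 term appears on both sides and cancels. Collect the known terms of each column as K = Σ(ρt)_known − 3.35 × (depth of known layers): K_1 = 0 − 3.35×38.5 = −128.975; K_2 = 16.255 − 3.35×(4.96 + 7.36) = −25.017.
Balance: K_1 + 38.5×ρ = K_2, so ρ = (K_2 − K_1)/38.5 = 103.958/38.5 = 2.7 g cm⁻³.

2.7 g cm⁻³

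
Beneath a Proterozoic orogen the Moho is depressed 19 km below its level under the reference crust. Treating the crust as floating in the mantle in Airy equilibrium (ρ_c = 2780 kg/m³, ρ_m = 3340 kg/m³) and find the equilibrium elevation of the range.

3.83 km

For local isostatic compensation: ρ_c h = (ρ_m − ρ_c) r.
h = r (ρ_m − ρ_c) / ρ_c = 19 km × (3340 − 2780) / 2780 = 3.83 km.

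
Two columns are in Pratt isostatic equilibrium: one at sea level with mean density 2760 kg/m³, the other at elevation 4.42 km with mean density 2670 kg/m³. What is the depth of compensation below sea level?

ρ_ref D = ρ (D + h) → D (ρ_ref − ρ) = ρ h.
D = ρ h/(ρ_ref − ρ) = 2670 × 4.42 km/(2760 − 2670) = 131 km.

131 km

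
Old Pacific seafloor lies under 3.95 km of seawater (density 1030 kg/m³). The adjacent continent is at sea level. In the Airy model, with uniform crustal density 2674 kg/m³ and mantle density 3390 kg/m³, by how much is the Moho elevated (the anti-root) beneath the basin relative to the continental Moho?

9.07 km

Isostatic balance requires: replacing crust with seawater at the top is compensated by replacing crust with mantle at the base: d (ρ_c − ρ_w) = a (ρ_m − ρ_c).
a = d (ρ_c − ρ_w)/(ρ_m − ρ_c) = 3.95 km × 1644/716 = 9.07 km.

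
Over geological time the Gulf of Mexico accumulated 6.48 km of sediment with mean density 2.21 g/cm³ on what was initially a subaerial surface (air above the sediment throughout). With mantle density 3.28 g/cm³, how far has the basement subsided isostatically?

4.37 km

Subaerial load: s = t ρ_sed / ρ_m = 6.48 km × 2.21/3.28 = 4.37 km.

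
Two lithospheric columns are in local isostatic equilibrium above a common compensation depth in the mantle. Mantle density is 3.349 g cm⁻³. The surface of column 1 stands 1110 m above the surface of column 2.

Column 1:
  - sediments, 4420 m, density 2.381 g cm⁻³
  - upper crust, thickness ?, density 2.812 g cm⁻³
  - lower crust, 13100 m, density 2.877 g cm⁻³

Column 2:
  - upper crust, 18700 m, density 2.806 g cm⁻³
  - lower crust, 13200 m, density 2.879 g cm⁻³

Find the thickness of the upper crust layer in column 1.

17900 m

Take the compensation level at the base of the deeper column (depth z_c below the surface of column 1) and equate Σ ρ_i t_i down to z_c; mantle fills any gap and the z_c terms cancel.
Column 1: 4420×2.381 + x×2.812 + 13100×2.877 + (z_c − 17520 − x)×3.349
Column 2: 1110×0 + 18700×2.806 + 13200×2.879 + (z_c − 1110 − 31900)×3.349
The z_c×3.349 term appears on both sides and cancels. Collect the known terms of each column as K = Σ(ρt)_known − 3.349 × (depth of known layers): K_1 = 48212.72 − 3.349×17520 = −10461.76; K_2 = 90475 − 3.349×(1110 + 31900) = −20075.49.
Balance: K_1 − x×(3.349 − 2.812) = K_2, so x = (K_1 − K_2)/(3.349 − 2.812) = 9613.73/0.537 = 17900 m.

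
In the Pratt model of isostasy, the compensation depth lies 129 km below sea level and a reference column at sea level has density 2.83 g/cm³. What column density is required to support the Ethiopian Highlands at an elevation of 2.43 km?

2.78 g/cm³

Pratt balance: ρ_ref D = ρ (D + h).
ρ = ρ_ref D/(D + h) = 2.83 × 129 km/(129 km + 2.43 km) = 2.78 g/cm³.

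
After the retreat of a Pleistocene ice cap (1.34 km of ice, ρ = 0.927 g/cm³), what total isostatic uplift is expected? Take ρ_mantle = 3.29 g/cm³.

Removing the load lets mantle flow back in; uplift u satisfies ρ_ice t = ρ_m u.
u = t ρ_ice/ρ_m = 1.34 km × 0.927/3.29 = 0.378 km.

0.378 km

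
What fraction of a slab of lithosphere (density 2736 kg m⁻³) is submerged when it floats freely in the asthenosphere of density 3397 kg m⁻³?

80.5%

Submerged fraction = ρ_obj/ρ_fluid = 2736/3397 = 80.5%.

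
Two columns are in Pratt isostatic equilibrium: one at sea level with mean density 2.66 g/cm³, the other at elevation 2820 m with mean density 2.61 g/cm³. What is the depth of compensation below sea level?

ρ_ref D = ρ (D + h) → D (ρ_ref − ρ) = ρ h.
D = ρ h/(ρ_ref − ρ) = 2.61 × 2820 m/(2.66 − 2.61) = 147000 m.

147000 m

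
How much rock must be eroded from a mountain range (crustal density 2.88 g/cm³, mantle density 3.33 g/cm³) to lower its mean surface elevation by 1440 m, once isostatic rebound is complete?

Net drop Δ = e − u = e − e ρ_c/ρ_m = e (ρ_m − ρ_c)/ρ_m.
e = Δ ρ_m/(ρ_m − ρ_c) = 1440 m × 3.33/0.45 = 10700 m.

10700 m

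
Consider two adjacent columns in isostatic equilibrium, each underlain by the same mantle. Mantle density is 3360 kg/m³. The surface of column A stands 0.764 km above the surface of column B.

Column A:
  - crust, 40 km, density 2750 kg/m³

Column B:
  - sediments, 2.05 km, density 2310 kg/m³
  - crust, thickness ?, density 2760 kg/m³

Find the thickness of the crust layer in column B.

Take the compensation level at the base of the deeper column (depth z_c below the surface of column A) and equate Σ ρ_i t_i down to z_c; mantle fills any gap and the z_c terms cancel.
Column A: 40×2750 + (z_c − 40)×3360
Column B: 0.764×0 + 2.05×2310 + x×2760 + (z_c − 0.764 − 2.05 − x)×3360
The z_c×3360 term appears on both sides and cancels. Collect the known terms of each column as K = Σ(ρt)_known − 3360 × (depth of known layers): K_A = 110000 − 3360×40 = −24400; K_B = 4735.5 − 3360×(0.764 + 2.05) = −4719.54.
Balance: K_A = K_B − x×(3360 − 2760), so x = (K_B − K_A)/(3360 − 2760) = 19680.5/600 = 32.8 km.

32.8 km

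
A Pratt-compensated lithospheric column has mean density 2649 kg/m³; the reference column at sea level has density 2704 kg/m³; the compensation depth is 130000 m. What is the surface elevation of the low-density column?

ρ_ref D = ρ (D + h) → h = D (ρ_ref − ρ)/ρ.
h = 130000 m × (2704 − 2649)/2649 = 2700 m.

2700 m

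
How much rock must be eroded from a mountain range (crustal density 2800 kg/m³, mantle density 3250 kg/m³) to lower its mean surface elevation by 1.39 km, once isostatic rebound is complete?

Net drop Δ = e − u = e − e ρ_c/ρ_m = e (ρ_m − ρ_c)/ρ_m.
e = Δ ρ_m/(ρ_m − ρ_c) = 1.39 km × 3250/450 = 10 km.

10 km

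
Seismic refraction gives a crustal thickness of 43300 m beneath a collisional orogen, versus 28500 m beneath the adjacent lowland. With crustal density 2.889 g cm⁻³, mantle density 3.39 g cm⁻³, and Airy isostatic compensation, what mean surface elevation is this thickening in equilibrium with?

2190 m

Excess crust Δ = 43300 m − 28500 m = 14800 m, split between elevation h and root r with h + r = Δ.
Airy balance ρ_c h = (ρ_m − ρ_c) r gives r = h ρ_c/(ρ_m − ρ_c), so h (1 + ρ_c/(ρ_m − ρ_c)) = Δ, i.e. h = Δ (ρ_m − ρ_c)/ρ_m.
h = 14800 m × 0.501/3.39 = 2190 m.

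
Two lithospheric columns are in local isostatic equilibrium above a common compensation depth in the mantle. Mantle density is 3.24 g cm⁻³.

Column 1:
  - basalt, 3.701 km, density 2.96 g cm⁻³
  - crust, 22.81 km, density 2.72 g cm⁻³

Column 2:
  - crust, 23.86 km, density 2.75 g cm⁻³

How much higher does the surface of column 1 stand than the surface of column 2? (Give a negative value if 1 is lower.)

0.372 km

For any compensation level in the mantle, the mantle terms cancel and isostasy reduces to e = (Σt_1 − Σt_2) − (Σ(ρt)_1 − Σ(ρt)_2) / ρ_m.
Σt_1 = 26.511 km; Σt_2 = 23.86 km; Σ(ρt)_1 = 72.99816; Σ(ρt)_2 = 65.615 (in km·g cm⁻³).
e = (26.511 − 23.86) − (72.99816 − 65.615) / 3.24 = 0.372 km.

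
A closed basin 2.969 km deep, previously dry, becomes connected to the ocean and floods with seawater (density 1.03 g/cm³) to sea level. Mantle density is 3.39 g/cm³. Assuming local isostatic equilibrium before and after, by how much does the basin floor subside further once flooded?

After flooding the water column is d + s deep. Its weight must equal the weight of mantle displaced by the extra subsidence s: (d + s) ρ_w = s ρ_m.
s = d ρ_w / (ρ_m − ρ_w) = 2.969 km × 1.03/(3.39 − 1.03) = 1.3 km.

1.3 km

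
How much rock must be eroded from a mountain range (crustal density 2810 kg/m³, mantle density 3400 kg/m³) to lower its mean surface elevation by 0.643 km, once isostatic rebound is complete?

Net drop Δ = e − u = e − e ρ_c/ρ_m = e (ρ_m − ρ_c)/ρ_m.
e = Δ ρ_m/(ρ_m − ρ_c) = 0.643 km × 3400/590 = 3.71 km.

3.71 km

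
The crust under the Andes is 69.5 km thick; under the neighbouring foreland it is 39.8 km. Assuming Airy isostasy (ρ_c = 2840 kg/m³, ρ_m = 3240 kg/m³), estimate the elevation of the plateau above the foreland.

Excess crust Δ = 69.5 km − 39.8 km = 29.7 km, split between elevation h and root r with h + r = Δ.
Airy balance ρ_c h = (ρ_m − ρ_c) r gives r = h ρ_c/(ρ_m − ρ_c), so h (1 + ρ_c/(ρ_m − ρ_c)) = Δ, i.e. h = Δ (ρ_m − ρ_c)/ρ_m.
h = 29.7 km × 400/3240 = 3.67 km.

3.67 km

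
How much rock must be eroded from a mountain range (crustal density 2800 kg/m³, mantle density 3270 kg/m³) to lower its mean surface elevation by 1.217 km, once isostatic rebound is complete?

Net drop Δ = e − u = e − e ρ_c/ρ_m = e (ρ_m − ρ_c)/ρ_m.
e = Δ ρ_m/(ρ_m − ρ_c) = 1.217 km × 3270/470 = 8.47 km.

8.47 km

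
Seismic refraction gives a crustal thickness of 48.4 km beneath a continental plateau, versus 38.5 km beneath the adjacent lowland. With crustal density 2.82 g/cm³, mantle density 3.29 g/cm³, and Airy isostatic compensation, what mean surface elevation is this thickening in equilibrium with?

Excess crust Δ = 48.4 km − 38.5 km = 9.9 km, split between elevation h and root r with h + r = Δ.
Airy balance ρ_c h = (ρ_m − ρ_c) r gives r = h ρ_c/(ρ_m − ρ_c), so h (1 + ρ_c/(ρ_m − ρ_c)) = Δ, i.e. h = Δ (ρ_m − ρ_c)/ρ_m.
h = 9.9 km × 0.47/3.29 = 1.41 km.

1.41 km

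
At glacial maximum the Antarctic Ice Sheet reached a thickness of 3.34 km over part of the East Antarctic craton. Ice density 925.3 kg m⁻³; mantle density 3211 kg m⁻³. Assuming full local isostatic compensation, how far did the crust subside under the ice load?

0.962 km

By Archimedes' principle applied to the lithosphere: the ice load ρ_ice t is balanced by mantle displaced below, ρ_m s.
s = t ρ_ice / ρ_m = 3.34 km × 925.3/3211 = 0.962 km.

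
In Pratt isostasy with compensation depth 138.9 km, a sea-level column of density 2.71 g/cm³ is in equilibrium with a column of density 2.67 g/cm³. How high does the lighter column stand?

ρ_ref D = ρ (D + h) → h = D (ρ_ref − ρ)/ρ.
h = 138.9 km × (2.71 − 2.67)/2.67 = 2.08 km.

2.08 km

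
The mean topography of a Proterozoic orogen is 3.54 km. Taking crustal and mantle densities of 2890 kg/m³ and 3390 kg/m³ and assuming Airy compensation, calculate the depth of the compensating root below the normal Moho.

Balancing pressure at the compensation depth: the weight of the topography is balanced by the buoyancy of the root, ρ_c h = (ρ_m − ρ_c) r.
r = h · ρ_c / (ρ_m − ρ_c) = 3.54 km × 2890 / (3390 − 2890) = 20.5 km.

20.5 km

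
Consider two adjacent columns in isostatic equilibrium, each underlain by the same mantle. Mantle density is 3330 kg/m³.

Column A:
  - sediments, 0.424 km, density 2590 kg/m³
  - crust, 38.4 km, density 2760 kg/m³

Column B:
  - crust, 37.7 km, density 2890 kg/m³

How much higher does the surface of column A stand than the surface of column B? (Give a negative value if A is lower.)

1.69 km

For any compensation level in the mantle, the mantle terms cancel and isostasy reduces to e = (Σt_A − Σt_B) − (Σ(ρt)_A − Σ(ρt)_B) / ρ_m.
Σt_A = 38.824 km; Σt_B = 37.7 km; Σ(ρt)_A = 107082.16; Σ(ρt)_B = 108953 (in km·kg/m³).
e = (38.824 − 37.7) − (107082.16 − 108953) / 3330 = 1.69 km.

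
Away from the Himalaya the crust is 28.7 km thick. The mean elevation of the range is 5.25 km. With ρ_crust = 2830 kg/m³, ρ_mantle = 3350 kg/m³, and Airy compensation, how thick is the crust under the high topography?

62.5 km

Root depth r = h ρ_c / (ρ_m − ρ_c) = 5.25 km × 2830 / 520 = 28.57 km.
Total thickness = T + h + r = 28.7 km + 5.25 km + 28.57 km = 62.5 km.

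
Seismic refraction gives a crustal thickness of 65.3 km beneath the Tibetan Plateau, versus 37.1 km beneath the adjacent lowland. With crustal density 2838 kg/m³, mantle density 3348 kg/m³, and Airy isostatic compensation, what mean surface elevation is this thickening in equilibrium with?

Excess crust Δ = 65.3 km − 37.1 km = 28.2 km, split between elevation h and root r with h + r = Δ.
Airy balance ρ_c h = (ρ_m − ρ_c) r gives r = h ρ_c/(ρ_m − ρ_c), so h (1 + ρ_c/(ρ_m − ρ_c)) = Δ, i.e. h = Δ (ρ_m − ρ_c)/ρ_m.
h = 28.2 km × 510/3348 = 4.3 km.

4.3 km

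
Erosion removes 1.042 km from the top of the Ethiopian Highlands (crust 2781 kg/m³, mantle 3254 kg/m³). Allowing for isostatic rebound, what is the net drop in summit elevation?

Rebound u = e ρ_c/ρ_m = 1.042 km × 2781/3254 = 0.8905 km.
Net surface drop = e − u = 1.042 km − 0.8905 km = e (ρ_m − ρ_c)/ρ_m = 0.151 km.

0.151 km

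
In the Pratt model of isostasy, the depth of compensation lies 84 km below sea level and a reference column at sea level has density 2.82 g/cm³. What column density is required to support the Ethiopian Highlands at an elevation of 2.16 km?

2.75 g/cm³

Pratt balance: ρ_ref D = ρ (D + h).
ρ = ρ_ref D/(D + h) = 2.82 × 84 km/(84 km + 2.16 km) = 2.75 g/cm³.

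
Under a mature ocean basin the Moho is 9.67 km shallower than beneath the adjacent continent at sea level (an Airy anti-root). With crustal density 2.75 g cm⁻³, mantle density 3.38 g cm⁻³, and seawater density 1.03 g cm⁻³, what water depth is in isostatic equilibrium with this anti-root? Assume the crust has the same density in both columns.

Replacing a thickness d of crust by seawater at the top must be balanced by replacing crust with mantle at the base: d (ρ_c − ρ_w) = a (ρ_m − ρ_c).
d = a (ρ_m − ρ_c)/(ρ_c − ρ_w) = 9.67 km × 0.63/1.72 = 3.54 km.

3.54 km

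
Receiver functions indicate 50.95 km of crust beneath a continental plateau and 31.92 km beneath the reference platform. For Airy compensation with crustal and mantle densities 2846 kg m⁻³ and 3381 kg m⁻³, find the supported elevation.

3.01 km

Excess crust Δ = 50.95 km − 31.92 km = 19.03 km, split between elevation h and root r with h + r = Δ.
Airy balance ρ_c h = (ρ_m − ρ_c) r gives r = h ρ_c/(ρ_m − ρ_c), so h (1 + ρ_c/(ρ_m − ρ_c)) = Δ, i.e. h = Δ (ρ_m − ρ_c)/ρ_m.
h = 19.03 km × 535/3381 = 3.01 km.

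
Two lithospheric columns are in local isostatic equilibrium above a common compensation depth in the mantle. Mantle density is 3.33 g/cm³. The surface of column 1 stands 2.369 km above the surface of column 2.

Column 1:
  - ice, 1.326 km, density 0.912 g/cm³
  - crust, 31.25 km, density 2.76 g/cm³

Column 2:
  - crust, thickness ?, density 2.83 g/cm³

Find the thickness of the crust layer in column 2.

26.3 km

Take the compensation level at the base of the deeper column (depth z_c below the surface of column 1) and equate Σ ρ_i t_i down to z_c; mantle fills any gap and the z_c terms cancel.
Column 1: 1.326×0.912 + 31.25×2.76 + (z_c − 32.576)×3.33
Column 2: 2.369×0 + x×2.83 + (z_c − 2.369 − 0 − x)×3.33
The z_c×3.33 term appears on both sides and cancels. Collect the known terms of each column as K = Σ(ρt)_known − 3.33 × (depth of known layers): K_1 = 87.459312 − 3.33×32.576 = −21.018768; K_2 = 0 − 3.33×(2.369 + 0) = −7.88877.
Balance: K_1 = K_2 − x×(3.33 − 2.83), so x = (K_2 − K_1)/(3.33 − 2.83) = 13.13/0.5 = 26.3 km.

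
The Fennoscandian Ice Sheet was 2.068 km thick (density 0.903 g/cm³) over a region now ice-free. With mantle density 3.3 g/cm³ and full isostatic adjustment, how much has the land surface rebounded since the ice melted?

Removing the load lets mantle flow back in; uplift u satisfies ρ_ice t = ρ_m u.
u = t ρ_ice/ρ_m = 2.068 km × 0.903/3.3 = 0.566 km.

0.566 km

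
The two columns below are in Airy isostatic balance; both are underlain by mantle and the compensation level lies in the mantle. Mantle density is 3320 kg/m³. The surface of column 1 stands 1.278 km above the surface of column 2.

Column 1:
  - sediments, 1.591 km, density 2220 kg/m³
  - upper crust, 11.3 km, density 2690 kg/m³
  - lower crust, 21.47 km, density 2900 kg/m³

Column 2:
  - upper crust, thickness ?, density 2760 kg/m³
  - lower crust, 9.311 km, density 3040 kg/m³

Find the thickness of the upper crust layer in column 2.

19.7 km

Take the compensation level at the base of the deeper column (depth z_c below the surface of column 1) and equate Σ ρ_i t_i down to z_c; mantle fills any gap and the z_c terms cancel.
Column 1: 1.591×2220 + 11.3×2690 + 21.47×2900 + (z_c − 34.361)×3320
Column 2: 1.278×0 + x×2760 + 9.311×3040 + (z_c − 1.278 − 9.311 − x)×3320
The z_c×3320 term appears on both sides and cancels. Collect the known terms of each column as K = Σ(ρt)_known − 3320 × (depth of known layers): K_1 = 96192.02 − 3320×34.361 = −17886.5; K_2 = 28305.44 − 3320×(1.278 + 9.311) = −6850.04.
Balance: K_1 = K_2 − x×(3320 − 2760), so x = (K_2 − K_1)/(3320 − 2760) = 11036.5/560 = 19.7 km.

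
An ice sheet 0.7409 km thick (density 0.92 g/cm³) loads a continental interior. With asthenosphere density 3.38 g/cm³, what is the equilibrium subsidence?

0.202 km

For local isostatic compensation: the ice load ρ_ice t is balanced by mantle displaced below, ρ_m s.
s = t ρ_ice / ρ_m = 0.7409 km × 0.92/3.38 = 0.202 km.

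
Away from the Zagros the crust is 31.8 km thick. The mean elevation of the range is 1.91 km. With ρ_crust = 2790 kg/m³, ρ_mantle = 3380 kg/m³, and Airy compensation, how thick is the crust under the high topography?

Root depth r = h ρ_c / (ρ_m − ρ_c) = 1.91 km × 2790 / 590 = 9.032 km.
Total thickness = T + h + r = 31.8 km + 1.91 km + 9.032 km = 42.7 km.

42.7 km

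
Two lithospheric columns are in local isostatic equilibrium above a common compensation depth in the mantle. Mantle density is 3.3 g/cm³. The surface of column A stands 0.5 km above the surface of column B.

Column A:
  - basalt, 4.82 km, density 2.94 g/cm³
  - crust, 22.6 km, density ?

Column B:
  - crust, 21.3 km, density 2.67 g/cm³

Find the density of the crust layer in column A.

2.71 g/cm³

Take the compensation level at the base of the deeper column (depth z_c below the surface of column A) and equate Σ ρ_i t_i down to z_c; mantle fills any gap and the z_c terms cancel.
Column A: 4.82×2.94 + 22.6×ρ + (z_c − 27.42)×3.3
Column B: 0.5×0 + 21.3×2.67 + (z_c − 0.5 − 21.3)×3.3
The z_c×3.3 term appears on both sides and cancels. Collect the known terms of each column as K = Σ(ρt)_known − 3.3 × (depth of known layers): K_A = 14.1708 − 3.3×27.42 = −76.3152; K_B = 56.871 − 3.3×(0.5 + 21.3) = −15.069.
Balance: K_A + 22.6×ρ = K_B, so ρ = (K_B − K_A)/22.6 = 61.2462/22.6 = 2.71 g/cm³.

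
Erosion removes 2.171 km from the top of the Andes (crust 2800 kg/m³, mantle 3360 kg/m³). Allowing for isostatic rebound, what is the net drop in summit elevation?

0.362 km

Rebound u = e ρ_c/ρ_m = 2.171 km × 2800/3360 = 1.809 km.
Net surface drop = e − u = 2.171 km − 1.809 km = e (ρ_m − ρ_c)/ρ_m = 0.362 km.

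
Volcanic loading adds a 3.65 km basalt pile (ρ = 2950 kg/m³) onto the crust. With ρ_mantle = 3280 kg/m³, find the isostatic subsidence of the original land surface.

3.28 km

Subaerial loading: s = t ρ_load / ρ_m.
s = 3.65 km × 2950/3280 = 3.28 km.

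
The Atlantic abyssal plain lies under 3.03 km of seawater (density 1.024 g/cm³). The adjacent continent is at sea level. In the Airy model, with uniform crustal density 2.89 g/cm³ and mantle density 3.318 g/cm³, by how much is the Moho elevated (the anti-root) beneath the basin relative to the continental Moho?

13.2 km

For local isostatic compensation: replacing crust with seawater at the top is compensated by replacing crust with mantle at the base: d (ρ_c − ρ_w) = a (ρ_m − ρ_c).
a = d (ρ_c − ρ_w)/(ρ_m − ρ_c) = 3.03 km × 1.866/0.428 = 13.2 km.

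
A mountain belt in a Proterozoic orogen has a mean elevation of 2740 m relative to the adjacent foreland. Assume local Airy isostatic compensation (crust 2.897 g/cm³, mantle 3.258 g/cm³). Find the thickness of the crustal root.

22000 m

Equating mass per unit area of the two columns: the weight of the topography is balanced by the buoyancy of the root, ρ_c h = (ρ_m − ρ_c) r.
r = h · ρ_c / (ρ_m − ρ_c) = 2740 m × 2.897 / (3.258 − 2.897) = 22000 m.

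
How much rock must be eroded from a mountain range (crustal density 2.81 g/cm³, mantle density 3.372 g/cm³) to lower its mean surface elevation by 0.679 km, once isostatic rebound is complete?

Net drop Δ = e − u = e − e ρ_c/ρ_m = e (ρ_m − ρ_c)/ρ_m.
e = Δ ρ_m/(ρ_m − ρ_c) = 0.679 km × 3.372/0.562 = 4.07 km.

4.07 km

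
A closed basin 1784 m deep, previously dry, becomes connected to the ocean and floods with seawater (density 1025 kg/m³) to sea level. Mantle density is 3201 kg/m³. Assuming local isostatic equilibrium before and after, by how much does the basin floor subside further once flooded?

After flooding the water column is d + s deep. Its weight must equal the weight of mantle displaced by the extra subsidence s: (d + s) ρ_w = s ρ_m.
s = d ρ_w / (ρ_m − ρ_w) = 1784 m × 1025/(3201 − 1025) = 840 m.

840 m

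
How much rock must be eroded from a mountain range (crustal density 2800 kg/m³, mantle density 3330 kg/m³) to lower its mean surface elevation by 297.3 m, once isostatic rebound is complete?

1870 m

Net drop Δ = e − u = e − e ρ_c/ρ_m = e (ρ_m − ρ_c)/ρ_m.
e = Δ ρ_m/(ρ_m − ρ_c) = 297.3 m × 3330/530 = 1870 m.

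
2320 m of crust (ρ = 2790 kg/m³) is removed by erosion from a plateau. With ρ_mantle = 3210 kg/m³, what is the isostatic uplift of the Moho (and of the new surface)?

Unloading: uplift u = e ρ_c/ρ_m = 2320 m × 2790/3210 = 2020 m.

2020 m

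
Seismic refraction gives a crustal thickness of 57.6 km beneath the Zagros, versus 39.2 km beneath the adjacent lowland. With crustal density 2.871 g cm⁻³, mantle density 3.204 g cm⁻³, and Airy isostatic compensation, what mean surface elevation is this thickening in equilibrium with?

1.91 km

Excess crust Δ = 57.6 km − 39.2 km = 18.4 km, split between elevation h and root r with h + r = Δ.
Airy balance ρ_c h = (ρ_m − ρ_c) r gives r = h ρ_c/(ρ_m − ρ_c), so h (1 + ρ_c/(ρ_m − ρ_c)) = Δ, i.e. h = Δ (ρ_m − ρ_c)/ρ_m.
h = 18.4 km × 0.333/3.204 = 1.91 km.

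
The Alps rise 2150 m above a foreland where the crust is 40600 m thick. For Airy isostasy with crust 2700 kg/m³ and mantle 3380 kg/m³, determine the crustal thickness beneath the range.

51300 m

Root depth r = h ρ_c / (ρ_m − ρ_c) = 2150 m × 2700 / 680 = 8537 m.
Total thickness = T + h + r = 40600 m + 2150 m + 8537 m = 51300 m.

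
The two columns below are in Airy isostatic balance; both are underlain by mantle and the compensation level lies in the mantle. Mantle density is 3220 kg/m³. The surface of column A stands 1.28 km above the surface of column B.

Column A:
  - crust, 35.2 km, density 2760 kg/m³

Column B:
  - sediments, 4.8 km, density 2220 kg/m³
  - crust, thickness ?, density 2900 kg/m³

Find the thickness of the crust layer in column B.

Take the compensation level at the base of the deeper column (depth z_c below the surface of column A) and equate Σ ρ_i t_i down to z_c; mantle fills any gap and the z_c terms cancel.
Column A: 35.2×2760 + (z_c − 35.2)×3220
Column B: 1.28×0 + 4.8×2220 + x×2900 + (z_c − 1.28 − 4.8 − x)×3220
The z_c×3220 term appears on both sides and cancels. Collect the known terms of each column as K = Σ(ρt)_known − 3220 × (depth of known layers): K_A = 97152 − 3220×35.2 = −16192; K_B = 10656 − 3220×(1.28 + 4.8) = −8921.6.
Balance: K_A = K_B − x×(3220 − 2900), so x = (K_B − K_A)/(3220 − 2900) = 7270.4/320 = 22.7 km.

22.7 km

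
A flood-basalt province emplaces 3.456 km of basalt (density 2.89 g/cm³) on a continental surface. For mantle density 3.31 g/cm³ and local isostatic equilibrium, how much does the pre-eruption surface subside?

3.02 km

Subaerial loading: s = t ρ_load / ρ_m.
s = 3.456 km × 2.89/3.31 = 3.02 km.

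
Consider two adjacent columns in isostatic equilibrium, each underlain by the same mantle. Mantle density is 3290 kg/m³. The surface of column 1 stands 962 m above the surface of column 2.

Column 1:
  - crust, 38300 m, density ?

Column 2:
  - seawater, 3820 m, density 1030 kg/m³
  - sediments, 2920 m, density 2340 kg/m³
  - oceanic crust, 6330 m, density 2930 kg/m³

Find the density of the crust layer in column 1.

2850 kg/m³

Take the compensation level at the base of the deeper column (depth z_c below the surface of column 1) and equate Σ ρ_i t_i down to z_c; mantle fills any gap and the z_c terms cancel.
Column 1: 38300×ρ + (z_c − 38300)×3290
Column 2: 962×0 + 3820×1030 + 2920×2340 + 6330×2930 + (z_c − 962 − 13070)×3290
The z_c×3290 term appears on both sides and cancels. Collect the known terms of each column as K = Σ(ρt)_known − 3290 × (depth of known layers): K_1 = 0 − 3290×38300 = −126007000; K_2 = 29314300 − 3290×(962 + 13070) = −16850980.
Balance: K_1 + 38300×ρ = K_2, so ρ = (K_2 − K_1)/38300 = 109156000/38300 = 2850 kg/m³.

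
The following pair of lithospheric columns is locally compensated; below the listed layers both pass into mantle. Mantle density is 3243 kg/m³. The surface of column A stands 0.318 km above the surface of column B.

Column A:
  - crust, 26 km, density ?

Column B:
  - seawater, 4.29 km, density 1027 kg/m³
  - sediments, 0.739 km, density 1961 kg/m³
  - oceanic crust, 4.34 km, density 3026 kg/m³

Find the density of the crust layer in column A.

2770 kg/m³

Take the compensation level at the base of the deeper column (depth z_c below the surface of column A) and equate Σ ρ_i t_i down to z_c; mantle fills any gap and the z_c terms cancel.
Column A: 26×ρ + (z_c − 26)×3243
Column B: 0.318×0 + 4.29×1027 + 0.739×1961 + 4.34×3026 + (z_c − 0.318 − 9.369)×3243
The z_c×3243 term appears on both sides and cancels. Collect the known terms of each column as K = Σ(ρt)_known − 3243 × (depth of known layers): K_A = 0 − 3243×26 = −84318; K_B = 18987.849 − 3243×(0.318 + 9.369) = −12427.092.
Balance: K_A + 26×ρ = K_B, so ρ = (K_B − K_A)/26 = 71890.9/26 = 2770 kg/m³.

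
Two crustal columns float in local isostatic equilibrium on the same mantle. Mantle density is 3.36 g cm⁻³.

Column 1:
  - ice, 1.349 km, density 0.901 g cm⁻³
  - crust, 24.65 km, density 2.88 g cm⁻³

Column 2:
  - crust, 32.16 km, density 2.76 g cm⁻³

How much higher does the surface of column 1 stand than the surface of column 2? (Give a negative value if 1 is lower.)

−1.23 km

For any compensation level in the mantle, the mantle terms cancel and isostasy reduces to e = (Σt_1 − Σt_2) − (Σ(ρt)_1 − Σ(ρt)_2) / ρ_m.
Σt_1 = 25.999 km; Σt_2 = 32.16 km; Σ(ρt)_1 = 72.207449; Σ(ρt)_2 = 88.7616 (in km·g cm⁻³).
e = (25.999 − 32.16) − (72.207449 − 88.7616) / 3.36 = −1.23 km.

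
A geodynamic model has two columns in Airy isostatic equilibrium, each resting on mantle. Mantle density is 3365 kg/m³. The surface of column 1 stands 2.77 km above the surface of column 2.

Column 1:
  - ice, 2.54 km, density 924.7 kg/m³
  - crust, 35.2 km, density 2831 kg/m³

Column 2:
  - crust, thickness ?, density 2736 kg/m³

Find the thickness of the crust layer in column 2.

24.9 km

Take the compensation level at the base of the deeper column (depth z_c below the surface of column 1) and equate Σ ρ_i t_i down to z_c; mantle fills any gap and the z_c terms cancel.
Column 1: 2.54×924.7 + 35.2×2831 + (z_c − 37.74)×3365
Column 2: 2.77×0 + x×2736 + (z_c − 2.77 − 0 − x)×3365
The z_c×3365 term appears on both sides and cancels. Collect the known terms of each column as K = Σ(ρt)_known − 3365 × (depth of known layers): K_1 = 101999.938 − 3365×37.74 = −24995.162; K_2 = 0 − 3365×(2.77 + 0) = −9321.05.
Balance: K_1 = K_2 − x×(3365 − 2736), so x = (K_2 − K_1)/(3365 − 2736) = 15674.1/629 = 24.9 km.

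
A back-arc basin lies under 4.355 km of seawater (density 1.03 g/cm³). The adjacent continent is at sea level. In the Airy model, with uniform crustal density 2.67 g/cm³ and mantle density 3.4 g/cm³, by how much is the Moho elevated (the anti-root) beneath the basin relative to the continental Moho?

In Airy isostatic equilibrium: replacing crust with seawater at the top is compensated by replacing crust with mantle at the base: d (ρ_c − ρ_w) = a (ρ_m − ρ_c).
a = d (ρ_c − ρ_w)/(ρ_m − ρ_c) = 4.355 km × 1.64/0.73 = 9.78 km.

9.78 km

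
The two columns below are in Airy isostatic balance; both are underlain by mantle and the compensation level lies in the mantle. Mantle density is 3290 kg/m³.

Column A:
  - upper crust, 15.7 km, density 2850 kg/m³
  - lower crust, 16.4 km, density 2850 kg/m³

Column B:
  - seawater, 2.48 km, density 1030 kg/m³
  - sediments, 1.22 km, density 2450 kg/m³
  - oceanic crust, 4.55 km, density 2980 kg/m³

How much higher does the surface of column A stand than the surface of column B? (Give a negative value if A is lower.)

For any compensation level in the mantle, the mantle terms cancel and isostasy reduces to e = (Σt_A − Σt_B) − (Σ(ρt)_A − Σ(ρt)_B) / ρ_m.
Σt_A = 32.1 km; Σt_B = 8.25 km; Σ(ρt)_A = 91485; Σ(ρt)_B = 19102.4 (in km·kg/m³).
e = (32.1 − 8.25) − (91485 − 19102.4) / 3290 = 1.85 km.

1.85 km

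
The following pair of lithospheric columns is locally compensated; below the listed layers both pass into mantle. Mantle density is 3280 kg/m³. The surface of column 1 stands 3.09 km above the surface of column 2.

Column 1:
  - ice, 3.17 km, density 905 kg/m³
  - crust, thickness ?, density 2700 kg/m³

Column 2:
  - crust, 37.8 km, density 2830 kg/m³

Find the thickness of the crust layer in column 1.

33.8 km

Take the compensation level at the base of the deeper column (depth z_c below the surface of column 1) and equate Σ ρ_i t_i down to z_c; mantle fills any gap and the z_c terms cancel.
Column 1: 3.17×905 + x×2700 + (z_c − 3.17 − x)×3280
Column 2: 3.09×0 + 37.8×2830 + (z_c − 3.09 − 37.8)×3280
The z_c×3280 term appears on both sides and cancels. Collect the known terms of each column as K = Σ(ρt)_known − 3280 × (depth of known layers): K_1 = 2868.85 − 3280×3.17 = −7528.75; K_2 = 106974 − 3280×(3.09 + 37.8) = −27145.2.
Balance: K_1 − x×(3280 − 2700) = K_2, so x = (K_1 − K_2)/(3280 − 2700) = 19616.5/580 = 33.8 km.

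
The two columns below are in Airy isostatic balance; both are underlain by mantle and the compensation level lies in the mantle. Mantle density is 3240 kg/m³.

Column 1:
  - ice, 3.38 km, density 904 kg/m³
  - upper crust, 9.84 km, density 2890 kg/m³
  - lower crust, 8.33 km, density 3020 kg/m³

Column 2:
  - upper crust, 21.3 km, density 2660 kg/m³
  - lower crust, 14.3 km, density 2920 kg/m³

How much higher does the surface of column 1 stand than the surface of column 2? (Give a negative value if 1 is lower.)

For any compensation level in the mantle, the mantle terms cancel and isostasy reduces to e = (Σt_1 − Σt_2) − (Σ(ρt)_1 − Σ(ρt)_2) / ρ_m.
Σt_1 = 21.55 km; Σt_2 = 35.6 km; Σ(ρt)_1 = 56649.72; Σ(ρt)_2 = 98414 (in km·kg/m³).
e = (21.55 − 35.6) − (56649.72 − 98414) / 3240 = −1.16 km.

−1.16 km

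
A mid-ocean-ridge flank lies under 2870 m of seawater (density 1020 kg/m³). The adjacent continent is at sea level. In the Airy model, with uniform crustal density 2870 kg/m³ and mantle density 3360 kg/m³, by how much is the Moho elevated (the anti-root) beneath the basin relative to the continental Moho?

For local isostatic compensation: replacing crust with seawater at the top is compensated by replacing crust with mantle at the base: d (ρ_c − ρ_w) = a (ρ_m − ρ_c).
a = d (ρ_c − ρ_w)/(ρ_m − ρ_c) = 2870 m × 1850/490 = 10800 m.

10800 m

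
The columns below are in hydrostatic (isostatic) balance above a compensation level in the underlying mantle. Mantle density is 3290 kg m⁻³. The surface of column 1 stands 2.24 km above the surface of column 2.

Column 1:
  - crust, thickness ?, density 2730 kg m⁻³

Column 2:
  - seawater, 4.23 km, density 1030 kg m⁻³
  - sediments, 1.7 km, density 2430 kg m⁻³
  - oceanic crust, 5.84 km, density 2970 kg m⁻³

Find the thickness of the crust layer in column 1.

Take the compensation level at the base of the deeper column (depth z_c below the surface of column 1) and equate Σ ρ_i t_i down to z_c; mantle fills any gap and the z_c terms cancel.
Column 1: x×2730 + (z_c − 0 − x)×3290
Column 2: 2.24×0 + 4.23×1030 + 1.7×2430 + 5.84×2970 + (z_c − 2.24 − 11.77)×3290
The z_c×3290 term appears on both sides and cancels. Collect the known terms of each column as K = Σ(ρt)_known − 3290 × (depth of known layers): K_1 = 0 − 3290×0 = 0; K_2 = 25832.7 − 3290×(2.24 + 11.77) = −20260.2.
Balance: K_1 − x×(3290 − 2730) = K_2, so x = (K_1 − K_2)/(3290 − 2730) = 20260.2/560 = 36.2 km.

36.2 km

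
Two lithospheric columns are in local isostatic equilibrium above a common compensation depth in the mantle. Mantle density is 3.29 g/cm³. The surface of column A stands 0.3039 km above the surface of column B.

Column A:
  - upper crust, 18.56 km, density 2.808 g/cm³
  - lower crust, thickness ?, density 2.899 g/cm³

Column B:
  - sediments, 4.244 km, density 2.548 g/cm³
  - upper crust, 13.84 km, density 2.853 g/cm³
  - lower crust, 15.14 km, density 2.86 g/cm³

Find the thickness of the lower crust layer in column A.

Take the compensation level at the base of the deeper column (depth z_c below the surface of column A) and equate Σ ρ_i t_i down to z_c; mantle fills any gap and the z_c terms cancel.
Column A: 18.56×2.808 + x×2.899 + (z_c − 18.56 − x)×3.29
Column B: 0.3039×0 + 4.244×2.548 + 13.84×2.853 + 15.14×2.86 + (z_c − 0.3039 − 33.224)×3.29
The z_c×3.29 term appears on both sides and cancels. Collect the known terms of each column as K = Σ(ρt)_known − 3.29 × (depth of known layers): K_A = 52.11648 − 3.29×18.56 = −8.94592; K_B = 93.599632 − 3.29×(0.3039 + 33.224) = −16.707159.
Balance: K_A − x×(3.29 − 2.899) = K_B, so x = (K_A − K_B)/(3.29 − 2.899) = 7.76124/0.391 = 19.8 km.

19.8 km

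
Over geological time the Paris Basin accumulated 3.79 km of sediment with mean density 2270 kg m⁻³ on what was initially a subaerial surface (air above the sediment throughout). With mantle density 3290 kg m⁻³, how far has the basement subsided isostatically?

Subaerial load: s = t ρ_sed / ρ_m = 3.79 km × 2270/3290 = 2.61 km.

2.61 km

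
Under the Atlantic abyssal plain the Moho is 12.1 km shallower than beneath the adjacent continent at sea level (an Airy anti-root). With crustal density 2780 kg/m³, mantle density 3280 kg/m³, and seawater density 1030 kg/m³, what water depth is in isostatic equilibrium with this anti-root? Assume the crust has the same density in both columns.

3.46 km

Replacing a thickness d of crust by seawater at the top must be balanced by replacing crust with mantle at the base: d (ρ_c − ρ_w) = a (ρ_m − ρ_c).
d = a (ρ_m − ρ_c)/(ρ_c − ρ_w) = 12.1 km × 500/1750 = 3.46 km.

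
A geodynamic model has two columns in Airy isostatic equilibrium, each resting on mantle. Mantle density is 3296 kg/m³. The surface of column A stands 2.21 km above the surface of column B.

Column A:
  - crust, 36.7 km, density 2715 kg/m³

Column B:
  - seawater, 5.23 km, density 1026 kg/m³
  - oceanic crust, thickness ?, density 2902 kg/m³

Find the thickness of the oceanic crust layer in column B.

Take the compensation level at the base of the deeper column (depth z_c below the surface of column A) and equate Σ ρ_i t_i down to z_c; mantle fills any gap and the z_c terms cancel.
Column A: 36.7×2715 + (z_c − 36.7)×3296
Column B: 2.21×0 + 5.23×1026 + x×2902 + (z_c − 2.21 − 5.23 − x)×3296
The z_c×3296 term appears on both sides and cancels. Collect the known terms of each column as K = Σ(ρt)_known − 3296 × (depth of known layers): K_A = 99640.5 − 3296×36.7 = −21322.7; K_B = 5365.98 − 3296×(2.21 + 5.23) = −19156.26.
Balance: K_A = K_B − x×(3296 − 2902), so x = (K_B − K_A)/(3296 − 2902) = 2166.44/394 = 5.5 km.

5.5 km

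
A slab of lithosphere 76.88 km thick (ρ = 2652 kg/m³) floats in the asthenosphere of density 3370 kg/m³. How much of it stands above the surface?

Floating equilibrium: submerged depth d = t ρ_obj/ρ_fluid = 76.88 km × 2652/3370 = 60.5 km.
Freeboard = t − d = 76.88 km − 60.5 km = 16.4 km.

16.4 km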